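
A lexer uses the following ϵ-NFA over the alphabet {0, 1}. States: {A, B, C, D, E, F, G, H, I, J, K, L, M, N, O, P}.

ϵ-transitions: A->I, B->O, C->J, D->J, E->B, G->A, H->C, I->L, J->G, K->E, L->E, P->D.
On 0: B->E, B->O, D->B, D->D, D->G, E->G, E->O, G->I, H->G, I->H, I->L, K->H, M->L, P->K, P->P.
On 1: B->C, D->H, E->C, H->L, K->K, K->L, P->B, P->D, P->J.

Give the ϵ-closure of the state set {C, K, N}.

{A, B, C, E, G, I, J, K, L, N, O}

Start with {C, K, N}.
From C via ϵ: add J.
From K via ϵ: add E.
From E via ϵ: add B.
From J via ϵ: add G.
From B via ϵ: add O.
From G via ϵ: add A.
From A via ϵ: add I.
From I via ϵ: add L.
No new states can be added; the closed set is {A, B, C, E, G, I, J, K, L, N, O}.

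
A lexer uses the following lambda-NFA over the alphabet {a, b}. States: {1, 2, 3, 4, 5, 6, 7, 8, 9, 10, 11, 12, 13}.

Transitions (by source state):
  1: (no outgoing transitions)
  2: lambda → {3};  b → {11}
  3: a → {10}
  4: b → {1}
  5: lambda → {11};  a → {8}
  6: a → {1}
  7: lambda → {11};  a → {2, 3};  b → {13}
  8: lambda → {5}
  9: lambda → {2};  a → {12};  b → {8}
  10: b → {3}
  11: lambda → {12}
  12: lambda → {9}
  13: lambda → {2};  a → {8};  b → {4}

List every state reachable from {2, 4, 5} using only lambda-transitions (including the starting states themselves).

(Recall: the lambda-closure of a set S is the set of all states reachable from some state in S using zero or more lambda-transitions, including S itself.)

{2, 3, 4, 5, 9, 11, 12}

Start with {2, 4, 5}.
From 2 via lambda: add 3.
From 5 via lambda: add 11.
From 11 via lambda: add 12.
From 12 via lambda: add 9.
No new states can be added; the closed set is {2, 3, 4, 5, 9, 11, 12}.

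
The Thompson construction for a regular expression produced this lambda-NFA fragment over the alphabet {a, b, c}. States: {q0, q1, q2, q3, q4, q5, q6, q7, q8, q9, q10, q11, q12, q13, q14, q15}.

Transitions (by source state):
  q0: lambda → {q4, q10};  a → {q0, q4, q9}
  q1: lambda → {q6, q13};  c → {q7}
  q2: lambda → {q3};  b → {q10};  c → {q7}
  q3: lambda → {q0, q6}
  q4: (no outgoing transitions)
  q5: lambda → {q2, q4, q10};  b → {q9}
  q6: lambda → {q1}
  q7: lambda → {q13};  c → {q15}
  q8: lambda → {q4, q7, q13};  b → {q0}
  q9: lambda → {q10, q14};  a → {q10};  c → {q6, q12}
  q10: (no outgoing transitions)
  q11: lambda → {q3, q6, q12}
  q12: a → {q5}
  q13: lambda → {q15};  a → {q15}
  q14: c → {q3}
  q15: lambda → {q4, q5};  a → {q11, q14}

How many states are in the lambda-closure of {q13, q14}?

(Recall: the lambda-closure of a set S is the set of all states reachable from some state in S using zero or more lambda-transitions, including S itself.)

Start with {q13, q14}.
From q13 via lambda: add q15.
From q15 via lambda: add q4, q5.
From q5 via lambda: add q2, q10.
From q2 via lambda: add q3.
From q3 via lambda: add q0, q6.
From q6 via lambda: add q1.
lambda-closure = {q0, q1, q2, q3, q4, q5, q6, q10, q13, q14, q15}, which has 11 states.

11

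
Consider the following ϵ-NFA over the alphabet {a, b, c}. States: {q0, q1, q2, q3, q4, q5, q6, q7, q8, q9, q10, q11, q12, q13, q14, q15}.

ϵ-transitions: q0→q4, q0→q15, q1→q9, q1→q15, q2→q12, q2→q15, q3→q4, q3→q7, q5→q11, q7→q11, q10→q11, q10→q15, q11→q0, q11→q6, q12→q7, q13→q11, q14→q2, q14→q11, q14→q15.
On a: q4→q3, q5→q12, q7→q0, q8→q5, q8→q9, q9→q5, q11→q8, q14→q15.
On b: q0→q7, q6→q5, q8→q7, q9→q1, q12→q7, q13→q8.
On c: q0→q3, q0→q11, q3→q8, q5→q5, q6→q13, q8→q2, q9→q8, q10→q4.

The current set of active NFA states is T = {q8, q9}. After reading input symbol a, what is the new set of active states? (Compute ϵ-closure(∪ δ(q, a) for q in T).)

q8 on a → {q5, q9}.
q9 on a → {q5}.
Union after reading a: {q5, q9}.
Now take the ϵ-closure:
From q5 via ϵ: add q11.
From q11 via ϵ: add q0, q6.
From q0 via ϵ: add q4, q15.
No new states can be added; the closed set is {q0, q4, q5, q6, q9, q11, q15}.

{q0, q4, q5, q6, q9, q11, q15}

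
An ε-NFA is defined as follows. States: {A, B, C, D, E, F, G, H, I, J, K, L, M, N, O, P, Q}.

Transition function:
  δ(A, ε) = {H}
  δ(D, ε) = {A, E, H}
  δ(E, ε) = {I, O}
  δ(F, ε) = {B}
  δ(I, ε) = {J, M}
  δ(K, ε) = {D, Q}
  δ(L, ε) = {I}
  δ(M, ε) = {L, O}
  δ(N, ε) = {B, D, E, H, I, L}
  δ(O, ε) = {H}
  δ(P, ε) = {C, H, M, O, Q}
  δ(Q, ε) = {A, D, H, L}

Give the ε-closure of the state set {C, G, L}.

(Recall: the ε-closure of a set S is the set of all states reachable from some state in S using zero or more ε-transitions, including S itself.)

{C, G, H, I, J, L, M, O}

Start with {C, G, L}.
From L via ε: add I.
From I via ε: add J, M.
From M via ε: add O.
From O via ε: add H.
No new states can be added; the closed set is {C, G, H, I, J, L, M, O}.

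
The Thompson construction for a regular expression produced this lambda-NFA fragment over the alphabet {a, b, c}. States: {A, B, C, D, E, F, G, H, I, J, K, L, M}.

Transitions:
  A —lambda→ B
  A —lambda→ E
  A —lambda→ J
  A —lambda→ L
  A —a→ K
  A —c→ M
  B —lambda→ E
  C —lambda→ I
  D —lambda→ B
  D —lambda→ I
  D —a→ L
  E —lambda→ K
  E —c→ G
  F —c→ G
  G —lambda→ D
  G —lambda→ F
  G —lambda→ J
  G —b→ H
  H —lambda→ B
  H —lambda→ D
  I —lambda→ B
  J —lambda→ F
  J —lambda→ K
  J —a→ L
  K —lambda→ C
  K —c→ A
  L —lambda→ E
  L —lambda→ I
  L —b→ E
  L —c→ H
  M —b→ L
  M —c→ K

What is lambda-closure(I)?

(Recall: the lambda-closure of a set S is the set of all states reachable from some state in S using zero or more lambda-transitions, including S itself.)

{B, C, E, I, K}

Start with {I}.
From I via lambda: add B.
From B via lambda: add E.
From E via lambda: add K.
From K via lambda: add C.
No new states can be added; the closed set is {B, C, E, I, K}.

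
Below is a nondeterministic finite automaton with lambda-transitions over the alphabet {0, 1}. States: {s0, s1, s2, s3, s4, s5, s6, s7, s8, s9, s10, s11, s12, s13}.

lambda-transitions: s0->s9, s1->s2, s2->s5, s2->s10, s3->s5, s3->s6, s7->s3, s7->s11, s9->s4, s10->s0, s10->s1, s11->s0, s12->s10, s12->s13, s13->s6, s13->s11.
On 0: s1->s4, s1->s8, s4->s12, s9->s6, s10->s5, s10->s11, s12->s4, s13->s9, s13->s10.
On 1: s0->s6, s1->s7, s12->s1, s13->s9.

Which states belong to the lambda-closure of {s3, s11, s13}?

Start with {s3, s11, s13}.
From s3 via lambda: add s5, s6.
From s11 via lambda: add s0.
From s0 via lambda: add s9.
From s9 via lambda: add s4.
No new states can be added; the closed set is {s0, s3, s4, s5, s6, s9, s11, s13}.

{s0, s3, s4, s5, s6, s9, s11, s13}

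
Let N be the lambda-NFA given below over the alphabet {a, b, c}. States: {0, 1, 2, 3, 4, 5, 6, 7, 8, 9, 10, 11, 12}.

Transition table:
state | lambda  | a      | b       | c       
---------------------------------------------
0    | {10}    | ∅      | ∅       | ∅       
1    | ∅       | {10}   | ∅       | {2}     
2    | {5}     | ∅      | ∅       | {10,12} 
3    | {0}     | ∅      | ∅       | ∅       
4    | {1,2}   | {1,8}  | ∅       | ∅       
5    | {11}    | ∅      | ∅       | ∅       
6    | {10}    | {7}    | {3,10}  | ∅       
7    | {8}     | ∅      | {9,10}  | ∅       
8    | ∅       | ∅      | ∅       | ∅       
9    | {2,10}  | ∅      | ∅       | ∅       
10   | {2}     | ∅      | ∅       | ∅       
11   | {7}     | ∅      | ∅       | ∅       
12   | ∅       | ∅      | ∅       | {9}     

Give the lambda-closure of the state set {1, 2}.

{1, 2, 5, 7, 8, 11}

Start with {1, 2}.
From 2 via lambda: add 5.
From 5 via lambda: add 11.
From 11 via lambda: add 7.
From 7 via lambda: add 8.
No new states can be added; the closed set is {1, 2, 5, 7, 8, 11}.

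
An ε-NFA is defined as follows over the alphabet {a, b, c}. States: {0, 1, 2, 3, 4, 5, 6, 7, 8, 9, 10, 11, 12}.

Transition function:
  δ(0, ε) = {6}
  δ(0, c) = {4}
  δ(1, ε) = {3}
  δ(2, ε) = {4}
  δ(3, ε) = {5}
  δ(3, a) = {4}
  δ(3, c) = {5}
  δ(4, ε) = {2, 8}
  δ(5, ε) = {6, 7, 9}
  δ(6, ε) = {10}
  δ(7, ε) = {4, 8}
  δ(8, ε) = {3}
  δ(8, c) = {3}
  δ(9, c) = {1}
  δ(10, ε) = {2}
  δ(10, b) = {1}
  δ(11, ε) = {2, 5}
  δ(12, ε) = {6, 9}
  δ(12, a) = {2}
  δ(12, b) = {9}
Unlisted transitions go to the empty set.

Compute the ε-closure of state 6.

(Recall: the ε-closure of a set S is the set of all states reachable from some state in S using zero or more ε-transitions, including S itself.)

Start with {6}.
From 6 via ε: add 10.
From 10 via ε: add 2.
From 2 via ε: add 4.
From 4 via ε: add 8.
From 8 via ε: add 3.
From 3 via ε: add 5.
From 5 via ε: add 7, 9.
No new states can be added; the closed set is {2, 3, 4, 5, 6, 7, 8, 9, 10}.

{2, 3, 4, 5, 6, 7, 8, 9, 10}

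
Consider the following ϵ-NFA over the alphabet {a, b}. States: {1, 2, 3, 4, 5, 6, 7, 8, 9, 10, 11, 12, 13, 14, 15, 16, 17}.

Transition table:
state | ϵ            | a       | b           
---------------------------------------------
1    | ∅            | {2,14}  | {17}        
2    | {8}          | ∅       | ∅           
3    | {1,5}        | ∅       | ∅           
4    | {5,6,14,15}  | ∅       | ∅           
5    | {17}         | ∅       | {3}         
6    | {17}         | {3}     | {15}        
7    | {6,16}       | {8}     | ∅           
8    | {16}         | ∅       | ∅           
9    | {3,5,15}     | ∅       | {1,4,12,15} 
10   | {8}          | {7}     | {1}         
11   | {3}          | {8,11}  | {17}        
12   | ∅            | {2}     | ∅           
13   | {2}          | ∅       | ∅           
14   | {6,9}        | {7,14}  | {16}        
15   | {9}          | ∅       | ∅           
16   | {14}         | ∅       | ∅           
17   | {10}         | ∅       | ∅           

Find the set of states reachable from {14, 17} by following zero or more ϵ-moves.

Start with {14, 17}.
From 14 via ϵ: add 6, 9.
From 17 via ϵ: add 10.
From 9 via ϵ: add 3, 5, 15.
From 10 via ϵ: add 8.
From 3 via ϵ: add 1.
From 8 via ϵ: add 16.
No new states can be added; the closed set is {1, 3, 5, 6, 8, 9, 10, 14, 15, 16, 17}.

{1, 3, 5, 6, 8, 9, 10, 14, 15, 16, 17}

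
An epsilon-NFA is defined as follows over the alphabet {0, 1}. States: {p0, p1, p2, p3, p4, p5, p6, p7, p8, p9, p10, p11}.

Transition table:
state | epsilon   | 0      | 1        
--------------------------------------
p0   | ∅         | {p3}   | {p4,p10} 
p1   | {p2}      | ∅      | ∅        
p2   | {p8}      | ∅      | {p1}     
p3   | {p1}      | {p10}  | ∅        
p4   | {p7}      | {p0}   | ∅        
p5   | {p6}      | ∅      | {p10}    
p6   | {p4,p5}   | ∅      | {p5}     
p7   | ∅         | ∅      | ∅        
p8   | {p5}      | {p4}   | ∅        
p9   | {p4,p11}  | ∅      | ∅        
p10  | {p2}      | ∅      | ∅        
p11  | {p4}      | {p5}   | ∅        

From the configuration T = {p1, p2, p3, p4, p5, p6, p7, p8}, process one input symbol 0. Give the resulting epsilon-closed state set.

p3 on 0 → {p10}.
p4 on 0 → {p0}.
p8 on 0 → {p4}.
No 0-transition from p1, p2, p5, p6, p7.
Union after reading 0: {p0, p4, p10}.
Now take the epsilon-closure:
From p4 via epsilon: add p7.
From p10 via epsilon: add p2.
From p2 via epsilon: add p8.
From p8 via epsilon: add p5.
From p5 via epsilon: add p6.
No new states can be added; the closed set is {p0, p2, p4, p5, p6, p7, p8, p10}.

{p0, p2, p4, p5, p6, p7, p8, p10}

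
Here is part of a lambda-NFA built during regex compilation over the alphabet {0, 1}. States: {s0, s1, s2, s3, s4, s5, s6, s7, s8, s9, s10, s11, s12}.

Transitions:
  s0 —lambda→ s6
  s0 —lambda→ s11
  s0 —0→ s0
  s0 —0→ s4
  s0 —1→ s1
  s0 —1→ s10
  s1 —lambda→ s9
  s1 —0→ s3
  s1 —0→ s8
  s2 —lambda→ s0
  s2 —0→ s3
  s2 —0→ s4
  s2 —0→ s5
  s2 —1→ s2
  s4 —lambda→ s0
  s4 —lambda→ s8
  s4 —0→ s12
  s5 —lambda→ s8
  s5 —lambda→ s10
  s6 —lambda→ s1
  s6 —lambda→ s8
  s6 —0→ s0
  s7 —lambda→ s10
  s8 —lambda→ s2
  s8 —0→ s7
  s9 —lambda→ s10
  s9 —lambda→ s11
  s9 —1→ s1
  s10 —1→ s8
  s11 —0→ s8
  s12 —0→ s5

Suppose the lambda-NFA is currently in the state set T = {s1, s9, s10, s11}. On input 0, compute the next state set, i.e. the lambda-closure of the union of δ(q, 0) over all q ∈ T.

{s0, s1, s2, s3, s6, s8, s9, s10, s11}

s1 on 0 → {s3, s8}.
s11 on 0 → {s8}.
No 0-transition from s9, s10.
Union after reading 0: {s3, s8}.
Now take the lambda-closure:
From s8 via lambda: add s2.
From s2 via lambda: add s0.
From s0 via lambda: add s6, s11.
From s6 via lambda: add s1.
From s1 via lambda: add s9.
From s9 via lambda: add s10.
No new states can be added; the closed set is {s0, s1, s2, s3, s6, s8, s9, s10, s11}.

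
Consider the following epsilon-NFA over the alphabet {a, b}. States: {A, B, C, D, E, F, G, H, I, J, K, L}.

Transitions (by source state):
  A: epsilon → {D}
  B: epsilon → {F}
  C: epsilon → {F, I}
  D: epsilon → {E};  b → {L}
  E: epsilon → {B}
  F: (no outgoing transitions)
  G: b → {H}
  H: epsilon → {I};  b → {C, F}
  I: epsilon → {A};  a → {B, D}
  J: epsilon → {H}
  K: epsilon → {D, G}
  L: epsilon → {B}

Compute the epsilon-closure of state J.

{A, B, D, E, F, H, I, J}

Start with {J}.
From J via epsilon: add H.
From H via epsilon: add I.
From I via epsilon: add A.
From A via epsilon: add D.
From D via epsilon: add E.
From E via epsilon: add B.
From B via epsilon: add F.
No new states can be added; the closed set is {A, B, D, E, F, H, I, J}.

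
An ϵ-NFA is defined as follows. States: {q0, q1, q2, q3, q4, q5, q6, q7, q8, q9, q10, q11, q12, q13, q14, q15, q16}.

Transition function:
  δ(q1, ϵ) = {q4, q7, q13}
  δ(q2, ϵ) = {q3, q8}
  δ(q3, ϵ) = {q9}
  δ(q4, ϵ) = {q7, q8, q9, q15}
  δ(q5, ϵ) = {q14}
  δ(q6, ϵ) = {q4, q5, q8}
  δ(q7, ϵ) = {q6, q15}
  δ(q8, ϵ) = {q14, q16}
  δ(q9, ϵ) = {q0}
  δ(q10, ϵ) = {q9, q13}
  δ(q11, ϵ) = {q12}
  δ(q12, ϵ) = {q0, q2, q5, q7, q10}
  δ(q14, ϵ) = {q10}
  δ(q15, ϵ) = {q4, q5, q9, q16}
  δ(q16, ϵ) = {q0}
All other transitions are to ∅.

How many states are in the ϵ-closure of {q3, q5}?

7

Start with {q3, q5}.
From q3 via ϵ: add q9.
From q5 via ϵ: add q14.
From q9 via ϵ: add q0.
From q14 via ϵ: add q10.
From q10 via ϵ: add q13.
ϵ-closure = {q0, q3, q5, q9, q10, q13, q14}, which has 7 states.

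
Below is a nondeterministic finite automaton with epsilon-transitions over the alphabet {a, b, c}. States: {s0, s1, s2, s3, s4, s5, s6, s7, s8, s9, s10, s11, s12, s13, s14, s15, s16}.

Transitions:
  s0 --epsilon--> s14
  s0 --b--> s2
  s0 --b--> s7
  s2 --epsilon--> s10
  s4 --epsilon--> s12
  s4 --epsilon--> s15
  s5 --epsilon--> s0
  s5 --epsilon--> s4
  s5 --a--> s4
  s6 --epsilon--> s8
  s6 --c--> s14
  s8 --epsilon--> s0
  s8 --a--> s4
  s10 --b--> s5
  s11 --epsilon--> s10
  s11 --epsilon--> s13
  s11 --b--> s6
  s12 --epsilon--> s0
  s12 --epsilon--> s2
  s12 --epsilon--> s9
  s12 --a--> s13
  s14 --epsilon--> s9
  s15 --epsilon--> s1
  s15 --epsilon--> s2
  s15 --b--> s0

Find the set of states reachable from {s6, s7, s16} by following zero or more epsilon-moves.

{s0, s6, s7, s8, s9, s14, s16}

Start with {s6, s7, s16}.
From s6 via epsilon: add s8.
From s8 via epsilon: add s0.
From s0 via epsilon: add s14.
From s14 via epsilon: add s9.
No new states can be added; the closed set is {s0, s6, s7, s8, s9, s14, s16}.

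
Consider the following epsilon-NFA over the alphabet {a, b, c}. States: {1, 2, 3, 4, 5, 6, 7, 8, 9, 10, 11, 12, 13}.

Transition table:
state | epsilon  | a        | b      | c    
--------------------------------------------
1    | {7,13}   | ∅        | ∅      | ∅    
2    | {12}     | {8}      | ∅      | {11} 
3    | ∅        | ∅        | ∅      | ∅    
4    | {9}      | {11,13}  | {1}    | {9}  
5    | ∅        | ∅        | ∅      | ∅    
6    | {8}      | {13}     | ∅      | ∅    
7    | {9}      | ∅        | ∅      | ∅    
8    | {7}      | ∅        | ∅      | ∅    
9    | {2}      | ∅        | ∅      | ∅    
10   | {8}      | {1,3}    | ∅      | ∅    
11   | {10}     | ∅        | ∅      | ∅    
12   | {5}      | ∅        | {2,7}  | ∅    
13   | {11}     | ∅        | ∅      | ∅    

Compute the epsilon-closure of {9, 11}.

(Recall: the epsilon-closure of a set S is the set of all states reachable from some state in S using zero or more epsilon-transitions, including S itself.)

{2, 5, 7, 8, 9, 10, 11, 12}

Start with {9, 11}.
From 9 via epsilon: add 2.
From 11 via epsilon: add 10.
From 2 via epsilon: add 12.
From 10 via epsilon: add 8.
From 8 via epsilon: add 7.
From 12 via epsilon: add 5.
No new states can be added; the closed set is {2, 5, 7, 8, 9, 10, 11, 12}.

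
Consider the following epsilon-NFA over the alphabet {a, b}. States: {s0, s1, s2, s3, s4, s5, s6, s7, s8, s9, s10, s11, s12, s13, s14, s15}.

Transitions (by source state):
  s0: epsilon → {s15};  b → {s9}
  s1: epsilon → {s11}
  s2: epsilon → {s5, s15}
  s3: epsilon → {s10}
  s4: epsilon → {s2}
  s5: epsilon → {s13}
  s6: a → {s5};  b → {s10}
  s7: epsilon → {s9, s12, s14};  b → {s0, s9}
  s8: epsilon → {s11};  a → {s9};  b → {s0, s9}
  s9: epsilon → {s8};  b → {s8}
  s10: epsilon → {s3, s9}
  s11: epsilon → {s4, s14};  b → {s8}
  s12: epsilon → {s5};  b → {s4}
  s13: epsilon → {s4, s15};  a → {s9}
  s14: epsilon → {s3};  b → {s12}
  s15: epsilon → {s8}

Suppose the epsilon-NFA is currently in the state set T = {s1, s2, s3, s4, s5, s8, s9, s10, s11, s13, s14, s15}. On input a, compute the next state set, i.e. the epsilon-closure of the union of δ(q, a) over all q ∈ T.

{s2, s3, s4, s5, s8, s9, s10, s11, s13, s14, s15}

s8 on a → {s9}.
s13 on a → {s9}.
No a-transition from s1, s2, s3, s4, s5, s9, s10, s11, s14, s15.
Union after reading a: {s9}.
Now take the epsilon-closure:
From s9 via epsilon: add s8.
From s8 via epsilon: add s11.
From s11 via epsilon: add s4, s14.
From s4 via epsilon: add s2.
From s14 via epsilon: add s3.
From s2 via epsilon: add s5, s15.
From s3 via epsilon: add s10.
From s5 via epsilon: add s13.
No new states can be added; the closed set is {s2, s3, s4, s5, s8, s9, s10, s11, s13, s14, s15}.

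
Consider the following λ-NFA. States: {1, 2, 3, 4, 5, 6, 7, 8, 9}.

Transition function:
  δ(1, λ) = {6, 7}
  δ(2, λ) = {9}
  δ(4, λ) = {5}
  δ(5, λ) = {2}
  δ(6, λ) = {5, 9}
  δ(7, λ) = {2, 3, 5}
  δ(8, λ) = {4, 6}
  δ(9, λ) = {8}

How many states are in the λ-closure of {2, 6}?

Start with {2, 6}.
From 2 via λ: add 9.
From 6 via λ: add 5.
From 9 via λ: add 8.
From 8 via λ: add 4.
λ-closure = {2, 4, 5, 6, 8, 9}, which has 6 states.

6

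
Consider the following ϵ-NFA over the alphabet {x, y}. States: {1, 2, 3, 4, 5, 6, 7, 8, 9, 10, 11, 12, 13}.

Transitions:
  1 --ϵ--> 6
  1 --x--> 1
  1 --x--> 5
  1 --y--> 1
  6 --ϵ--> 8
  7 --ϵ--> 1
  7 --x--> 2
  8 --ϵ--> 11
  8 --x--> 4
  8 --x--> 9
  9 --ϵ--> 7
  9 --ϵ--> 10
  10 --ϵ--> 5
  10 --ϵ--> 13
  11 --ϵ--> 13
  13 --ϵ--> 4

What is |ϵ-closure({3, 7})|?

8

Start with {3, 7}.
From 7 via ϵ: add 1.
From 1 via ϵ: add 6.
From 6 via ϵ: add 8.
From 8 via ϵ: add 11.
From 11 via ϵ: add 13.
From 13 via ϵ: add 4.
ϵ-closure = {1, 3, 4, 6, 7, 8, 11, 13}, which has 8 states.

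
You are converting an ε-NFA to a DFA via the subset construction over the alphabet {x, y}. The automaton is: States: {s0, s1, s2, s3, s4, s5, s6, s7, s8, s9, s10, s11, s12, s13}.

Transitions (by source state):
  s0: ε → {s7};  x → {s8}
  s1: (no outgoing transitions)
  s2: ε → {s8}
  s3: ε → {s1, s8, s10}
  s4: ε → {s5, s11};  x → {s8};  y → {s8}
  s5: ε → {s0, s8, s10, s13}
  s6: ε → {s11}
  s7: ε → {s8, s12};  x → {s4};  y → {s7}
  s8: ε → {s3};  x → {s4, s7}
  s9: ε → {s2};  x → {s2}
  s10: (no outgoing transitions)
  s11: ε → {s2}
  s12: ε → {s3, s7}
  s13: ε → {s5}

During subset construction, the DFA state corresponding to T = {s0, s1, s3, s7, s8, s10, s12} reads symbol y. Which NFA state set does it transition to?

s7 on y → {s7}.
No y-transition from s0, s1, s3, s8, s10, s12.
Union after reading y: {s7}.
Now take the ε-closure:
From s7 via ε: add s8, s12.
From s8 via ε: add s3.
From s3 via ε: add s1, s10.
No new states can be added; the closed set is {s1, s3, s7, s8, s10, s12}.

{s1, s3, s7, s8, s10, s12}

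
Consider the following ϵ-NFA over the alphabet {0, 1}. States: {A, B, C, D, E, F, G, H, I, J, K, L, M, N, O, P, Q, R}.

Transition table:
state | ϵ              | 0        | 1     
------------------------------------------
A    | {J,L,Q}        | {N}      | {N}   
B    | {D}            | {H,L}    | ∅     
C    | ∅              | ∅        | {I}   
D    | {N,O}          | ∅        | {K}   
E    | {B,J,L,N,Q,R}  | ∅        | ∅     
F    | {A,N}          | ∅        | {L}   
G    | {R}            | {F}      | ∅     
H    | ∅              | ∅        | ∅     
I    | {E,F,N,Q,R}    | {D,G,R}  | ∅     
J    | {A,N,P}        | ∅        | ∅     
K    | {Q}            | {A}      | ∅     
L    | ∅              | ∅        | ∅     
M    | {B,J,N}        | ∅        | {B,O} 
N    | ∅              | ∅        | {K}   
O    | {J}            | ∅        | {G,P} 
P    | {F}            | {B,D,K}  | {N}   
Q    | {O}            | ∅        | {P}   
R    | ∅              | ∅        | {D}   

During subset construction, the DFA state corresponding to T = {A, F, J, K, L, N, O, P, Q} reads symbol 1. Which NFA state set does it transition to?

A on 1 → {N}.
F on 1 → {L}.
N on 1 → {K}.
O on 1 → {G, P}.
P on 1 → {N}.
Q on 1 → {P}.
No 1-transition from J, K, L.
Union after reading 1: {G, K, L, N, P}.
Now take the ϵ-closure:
From G via ϵ: add R.
From K via ϵ: add Q.
From P via ϵ: add F.
From F via ϵ: add A.
From Q via ϵ: add O.
From A via ϵ: add J.
No new states can be added; the closed set is {A, F, G, J, K, L, N, O, P, Q, R}.

{A, F, G, J, K, L, N, O, P, Q, R}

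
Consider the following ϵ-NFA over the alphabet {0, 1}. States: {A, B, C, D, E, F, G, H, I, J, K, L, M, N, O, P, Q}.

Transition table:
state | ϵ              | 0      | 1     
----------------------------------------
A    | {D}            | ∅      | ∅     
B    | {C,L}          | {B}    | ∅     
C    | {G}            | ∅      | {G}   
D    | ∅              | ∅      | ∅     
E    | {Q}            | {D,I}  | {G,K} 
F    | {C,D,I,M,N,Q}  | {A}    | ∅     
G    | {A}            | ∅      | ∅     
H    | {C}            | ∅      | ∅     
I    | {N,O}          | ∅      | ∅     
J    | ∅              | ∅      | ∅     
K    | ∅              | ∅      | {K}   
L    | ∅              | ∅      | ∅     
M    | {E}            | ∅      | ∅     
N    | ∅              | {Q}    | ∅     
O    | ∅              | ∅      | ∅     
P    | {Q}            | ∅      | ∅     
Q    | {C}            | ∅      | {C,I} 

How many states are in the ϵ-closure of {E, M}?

Start with {E, M}.
From E via ϵ: add Q.
From Q via ϵ: add C.
From C via ϵ: add G.
From G via ϵ: add A.
From A via ϵ: add D.
ϵ-closure = {A, C, D, E, G, M, Q}, which has 7 states.

7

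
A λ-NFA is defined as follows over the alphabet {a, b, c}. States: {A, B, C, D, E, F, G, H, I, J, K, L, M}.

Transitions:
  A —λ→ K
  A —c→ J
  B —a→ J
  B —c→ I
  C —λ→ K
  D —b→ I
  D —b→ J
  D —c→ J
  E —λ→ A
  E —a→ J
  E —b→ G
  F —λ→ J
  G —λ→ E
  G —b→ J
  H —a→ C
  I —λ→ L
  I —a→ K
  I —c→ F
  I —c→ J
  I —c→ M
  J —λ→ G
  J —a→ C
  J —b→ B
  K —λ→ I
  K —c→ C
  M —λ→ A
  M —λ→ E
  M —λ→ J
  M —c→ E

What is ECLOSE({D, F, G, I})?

{A, D, E, F, G, I, J, K, L}

Start with {D, F, G, I}.
From F via λ: add J.
From G via λ: add E.
From I via λ: add L.
From E via λ: add A.
From A via λ: add K.
No new states can be added; the closed set is {A, D, E, F, G, I, J, K, L}.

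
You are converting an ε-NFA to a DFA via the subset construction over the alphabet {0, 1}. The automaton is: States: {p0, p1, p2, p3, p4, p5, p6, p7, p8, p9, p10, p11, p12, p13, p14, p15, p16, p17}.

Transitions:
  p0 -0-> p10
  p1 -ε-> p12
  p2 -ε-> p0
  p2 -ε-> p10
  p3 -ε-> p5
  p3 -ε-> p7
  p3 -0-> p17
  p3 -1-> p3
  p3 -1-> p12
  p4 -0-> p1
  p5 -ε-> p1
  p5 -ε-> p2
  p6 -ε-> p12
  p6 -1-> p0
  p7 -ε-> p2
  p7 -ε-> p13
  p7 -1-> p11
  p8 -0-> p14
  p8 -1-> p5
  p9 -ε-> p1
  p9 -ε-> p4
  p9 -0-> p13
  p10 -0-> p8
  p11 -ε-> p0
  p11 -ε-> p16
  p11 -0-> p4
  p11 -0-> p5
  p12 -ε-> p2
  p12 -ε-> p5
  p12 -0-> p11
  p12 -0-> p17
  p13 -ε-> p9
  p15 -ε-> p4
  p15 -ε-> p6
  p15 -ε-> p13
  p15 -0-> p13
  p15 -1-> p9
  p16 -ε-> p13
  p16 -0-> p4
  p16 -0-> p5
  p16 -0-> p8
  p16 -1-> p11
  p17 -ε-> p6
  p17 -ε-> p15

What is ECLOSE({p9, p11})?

{p0, p1, p2, p4, p5, p9, p10, p11, p12, p13, p16}

Start with {p9, p11}.
From p9 via ε: add p1, p4.
From p11 via ε: add p0, p16.
From p1 via ε: add p12.
From p16 via ε: add p13.
From p12 via ε: add p2, p5.
From p2 via ε: add p10.
No new states can be added; the closed set is {p0, p1, p2, p4, p5, p9, p10, p11, p12, p13, p16}.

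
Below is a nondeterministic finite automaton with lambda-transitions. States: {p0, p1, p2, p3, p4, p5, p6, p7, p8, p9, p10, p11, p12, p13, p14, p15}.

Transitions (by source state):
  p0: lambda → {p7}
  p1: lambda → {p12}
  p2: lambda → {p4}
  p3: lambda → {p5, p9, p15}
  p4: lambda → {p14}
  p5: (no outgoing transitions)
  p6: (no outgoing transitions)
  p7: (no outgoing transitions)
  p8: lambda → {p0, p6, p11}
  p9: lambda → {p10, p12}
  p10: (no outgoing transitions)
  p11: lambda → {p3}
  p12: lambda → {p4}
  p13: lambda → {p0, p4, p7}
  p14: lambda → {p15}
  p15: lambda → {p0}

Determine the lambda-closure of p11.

{p0, p3, p4, p5, p7, p9, p10, p11, p12, p14, p15}

Start with {p11}.
From p11 via lambda: add p3.
From p3 via lambda: add p5, p9, p15.
From p9 via lambda: add p10, p12.
From p15 via lambda: add p0.
From p0 via lambda: add p7.
From p12 via lambda: add p4.
From p4 via lambda: add p14.
No new states can be added; the closed set is {p0, p3, p4, p5, p7, p9, p10, p11, p12, p14, p15}.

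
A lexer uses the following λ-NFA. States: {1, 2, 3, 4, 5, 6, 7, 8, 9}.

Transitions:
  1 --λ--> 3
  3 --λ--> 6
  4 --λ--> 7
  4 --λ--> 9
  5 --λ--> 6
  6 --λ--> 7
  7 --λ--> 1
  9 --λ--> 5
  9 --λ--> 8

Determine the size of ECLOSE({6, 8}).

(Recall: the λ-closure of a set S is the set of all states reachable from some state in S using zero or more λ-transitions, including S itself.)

Start with {6, 8}.
From 6 via λ: add 7.
From 7 via λ: add 1.
From 1 via λ: add 3.
λ-closure = {1, 3, 6, 7, 8}, which has 5 states.

5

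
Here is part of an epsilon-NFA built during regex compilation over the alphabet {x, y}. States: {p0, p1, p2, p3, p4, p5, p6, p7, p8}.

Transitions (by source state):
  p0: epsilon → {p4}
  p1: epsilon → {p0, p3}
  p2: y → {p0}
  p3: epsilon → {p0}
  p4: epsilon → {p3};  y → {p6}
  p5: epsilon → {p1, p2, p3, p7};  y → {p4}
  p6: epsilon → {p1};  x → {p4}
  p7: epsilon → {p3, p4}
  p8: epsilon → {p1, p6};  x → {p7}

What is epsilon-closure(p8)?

{p0, p1, p3, p4, p6, p8}

Start with {p8}.
From p8 via epsilon: add p1, p6.
From p1 via epsilon: add p0, p3.
From p0 via epsilon: add p4.
No new states can be added; the closed set is {p0, p1, p3, p4, p6, p8}.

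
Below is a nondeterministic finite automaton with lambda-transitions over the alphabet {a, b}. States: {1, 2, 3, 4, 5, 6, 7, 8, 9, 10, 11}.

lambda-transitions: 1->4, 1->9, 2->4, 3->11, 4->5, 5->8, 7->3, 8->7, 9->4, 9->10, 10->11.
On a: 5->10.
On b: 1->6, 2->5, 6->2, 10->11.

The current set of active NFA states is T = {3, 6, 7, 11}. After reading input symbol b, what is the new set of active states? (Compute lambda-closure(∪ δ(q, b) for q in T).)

{2, 3, 4, 5, 7, 8, 11}

6 on b → {2}.
No b-transition from 3, 7, 11.
Union after reading b: {2}.
Now take the lambda-closure:
From 2 via lambda: add 4.
From 4 via lambda: add 5.
From 5 via lambda: add 8.
From 8 via lambda: add 7.
From 7 via lambda: add 3.
From 3 via lambda: add 11.
No new states can be added; the closed set is {2, 3, 4, 5, 7, 8, 11}.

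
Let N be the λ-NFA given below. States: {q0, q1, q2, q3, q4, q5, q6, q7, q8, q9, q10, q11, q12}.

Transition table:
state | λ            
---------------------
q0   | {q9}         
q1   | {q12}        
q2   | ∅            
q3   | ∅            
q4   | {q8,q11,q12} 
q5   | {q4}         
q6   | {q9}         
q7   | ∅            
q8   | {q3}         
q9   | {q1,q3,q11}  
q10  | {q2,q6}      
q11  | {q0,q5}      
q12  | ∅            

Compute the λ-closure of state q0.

Start with {q0}.
From q0 via λ: add q9.
From q9 via λ: add q1, q3, q11.
From q1 via λ: add q12.
From q11 via λ: add q5.
From q5 via λ: add q4.
From q4 via λ: add q8.
No new states can be added; the closed set is {q0, q1, q3, q4, q5, q8, q9, q11, q12}.

{q0, q1, q3, q4, q5, q8, q9, q11, q12}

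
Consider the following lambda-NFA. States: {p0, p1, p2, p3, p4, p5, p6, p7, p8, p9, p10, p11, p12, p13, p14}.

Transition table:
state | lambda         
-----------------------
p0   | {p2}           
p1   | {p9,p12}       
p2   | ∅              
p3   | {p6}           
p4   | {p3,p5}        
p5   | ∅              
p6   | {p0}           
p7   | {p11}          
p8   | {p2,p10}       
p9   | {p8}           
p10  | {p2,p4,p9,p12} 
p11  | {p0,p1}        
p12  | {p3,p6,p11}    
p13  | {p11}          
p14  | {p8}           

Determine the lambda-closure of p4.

Start with {p4}.
From p4 via lambda: add p3, p5.
From p3 via lambda: add p6.
From p6 via lambda: add p0.
From p0 via lambda: add p2.
No new states can be added; the closed set is {p0, p2, p3, p4, p5, p6}.

{p0, p2, p3, p4, p5, p6}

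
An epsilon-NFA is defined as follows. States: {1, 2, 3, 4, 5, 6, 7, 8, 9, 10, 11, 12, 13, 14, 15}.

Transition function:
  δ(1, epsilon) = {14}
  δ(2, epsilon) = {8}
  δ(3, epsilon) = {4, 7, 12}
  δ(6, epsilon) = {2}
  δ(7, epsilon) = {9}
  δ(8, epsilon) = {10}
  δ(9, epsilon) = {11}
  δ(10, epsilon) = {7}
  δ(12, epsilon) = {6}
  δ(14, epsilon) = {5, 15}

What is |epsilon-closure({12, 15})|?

9

Start with {12, 15}.
From 12 via epsilon: add 6.
From 6 via epsilon: add 2.
From 2 via epsilon: add 8.
From 8 via epsilon: add 10.
From 10 via epsilon: add 7.
From 7 via epsilon: add 9.
From 9 via epsilon: add 11.
epsilon-closure = {2, 6, 7, 8, 9, 10, 11, 12, 15}, which has 9 states.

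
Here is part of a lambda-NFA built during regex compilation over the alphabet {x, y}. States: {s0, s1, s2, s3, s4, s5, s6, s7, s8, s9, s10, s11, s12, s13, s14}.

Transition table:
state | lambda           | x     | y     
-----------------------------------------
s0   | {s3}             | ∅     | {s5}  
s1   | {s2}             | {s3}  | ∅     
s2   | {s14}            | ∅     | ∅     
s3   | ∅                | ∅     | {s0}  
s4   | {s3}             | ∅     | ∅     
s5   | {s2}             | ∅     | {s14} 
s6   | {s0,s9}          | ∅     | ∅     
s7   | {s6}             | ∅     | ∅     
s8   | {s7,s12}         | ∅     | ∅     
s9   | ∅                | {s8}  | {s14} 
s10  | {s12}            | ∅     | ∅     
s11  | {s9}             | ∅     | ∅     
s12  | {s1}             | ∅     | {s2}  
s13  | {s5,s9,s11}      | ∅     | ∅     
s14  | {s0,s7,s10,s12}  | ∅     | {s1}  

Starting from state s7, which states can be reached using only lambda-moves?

Start with {s7}.
From s7 via lambda: add s6.
From s6 via lambda: add s0, s9.
From s0 via lambda: add s3.
No new states can be added; the closed set is {s0, s3, s6, s7, s9}.

{s0, s3, s6, s7, s9}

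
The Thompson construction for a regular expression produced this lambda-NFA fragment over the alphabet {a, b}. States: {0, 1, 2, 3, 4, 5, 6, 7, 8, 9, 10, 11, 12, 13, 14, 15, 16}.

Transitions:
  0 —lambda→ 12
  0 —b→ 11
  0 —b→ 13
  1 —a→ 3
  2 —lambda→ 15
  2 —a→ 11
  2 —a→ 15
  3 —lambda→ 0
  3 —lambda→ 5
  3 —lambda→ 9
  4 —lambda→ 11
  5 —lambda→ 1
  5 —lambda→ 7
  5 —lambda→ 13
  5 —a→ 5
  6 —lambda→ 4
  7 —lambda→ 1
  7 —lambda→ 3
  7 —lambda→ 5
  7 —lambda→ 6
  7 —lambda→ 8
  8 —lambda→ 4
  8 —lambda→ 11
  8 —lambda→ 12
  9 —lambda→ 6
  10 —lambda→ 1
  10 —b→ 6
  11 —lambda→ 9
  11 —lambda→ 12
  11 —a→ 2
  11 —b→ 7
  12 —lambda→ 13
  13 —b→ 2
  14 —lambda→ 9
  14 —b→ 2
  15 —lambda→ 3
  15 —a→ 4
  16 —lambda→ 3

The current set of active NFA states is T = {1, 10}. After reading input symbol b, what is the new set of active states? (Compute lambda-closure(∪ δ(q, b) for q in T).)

{4, 6, 9, 11, 12, 13}

10 on b → {6}.
No b-transition from 1.
Union after reading b: {6}.
Now take the lambda-closure:
From 6 via lambda: add 4.
From 4 via lambda: add 11.
From 11 via lambda: add 9, 12.
From 12 via lambda: add 13.
No new states can be added; the closed set is {4, 6, 9, 11, 12, 13}.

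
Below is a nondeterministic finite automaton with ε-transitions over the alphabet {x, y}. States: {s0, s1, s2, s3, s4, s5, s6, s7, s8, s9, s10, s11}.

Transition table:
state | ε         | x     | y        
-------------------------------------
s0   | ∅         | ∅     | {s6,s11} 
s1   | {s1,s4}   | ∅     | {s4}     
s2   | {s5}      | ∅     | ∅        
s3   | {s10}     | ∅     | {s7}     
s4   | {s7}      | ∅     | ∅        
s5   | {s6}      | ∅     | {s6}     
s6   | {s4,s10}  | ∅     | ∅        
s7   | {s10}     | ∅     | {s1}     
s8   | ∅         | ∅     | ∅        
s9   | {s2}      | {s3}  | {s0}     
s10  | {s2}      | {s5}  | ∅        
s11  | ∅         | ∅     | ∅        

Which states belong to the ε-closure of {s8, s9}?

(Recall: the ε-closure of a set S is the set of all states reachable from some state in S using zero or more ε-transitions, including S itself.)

{s2, s4, s5, s6, s7, s8, s9, s10}

Start with {s8, s9}.
From s9 via ε: add s2.
From s2 via ε: add s5.
From s5 via ε: add s6.
From s6 via ε: add s4, s10.
From s4 via ε: add s7.
No new states can be added; the closed set is {s2, s4, s5, s6, s7, s8, s9, s10}.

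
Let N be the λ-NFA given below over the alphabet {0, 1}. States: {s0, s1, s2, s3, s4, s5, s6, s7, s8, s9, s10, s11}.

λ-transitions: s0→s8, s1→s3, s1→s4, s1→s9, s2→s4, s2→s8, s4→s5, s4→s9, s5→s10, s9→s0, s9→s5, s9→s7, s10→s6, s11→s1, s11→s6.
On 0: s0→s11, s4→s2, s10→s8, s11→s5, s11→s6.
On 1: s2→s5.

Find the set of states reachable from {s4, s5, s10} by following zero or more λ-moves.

{s0, s4, s5, s6, s7, s8, s9, s10}

Start with {s4, s5, s10}.
From s4 via λ: add s9.
From s10 via λ: add s6.
From s9 via λ: add s0, s7.
From s0 via λ: add s8.
No new states can be added; the closed set is {s0, s4, s5, s6, s7, s8, s9, s10}.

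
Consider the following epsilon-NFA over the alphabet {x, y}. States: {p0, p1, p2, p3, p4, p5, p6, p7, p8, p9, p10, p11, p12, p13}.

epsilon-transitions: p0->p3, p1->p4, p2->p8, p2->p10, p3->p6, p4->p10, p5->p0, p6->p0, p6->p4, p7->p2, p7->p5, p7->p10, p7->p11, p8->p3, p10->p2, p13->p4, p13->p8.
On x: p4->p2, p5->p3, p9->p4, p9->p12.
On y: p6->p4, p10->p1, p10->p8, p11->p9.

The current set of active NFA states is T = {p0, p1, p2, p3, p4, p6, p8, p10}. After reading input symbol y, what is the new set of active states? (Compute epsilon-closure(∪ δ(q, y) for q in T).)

p6 on y → {p4}.
p10 on y → {p1, p8}.
No y-transition from p0, p1, p2, p3, p4, p8.
Union after reading y: {p1, p4, p8}.
Now take the epsilon-closure:
From p4 via epsilon: add p10.
From p8 via epsilon: add p3.
From p3 via epsilon: add p6.
From p10 via epsilon: add p2.
From p6 via epsilon: add p0.
No new states can be added; the closed set is {p0, p1, p2, p3, p4, p6, p8, p10}.

{p0, p1, p2, p3, p4, p6, p8, p10}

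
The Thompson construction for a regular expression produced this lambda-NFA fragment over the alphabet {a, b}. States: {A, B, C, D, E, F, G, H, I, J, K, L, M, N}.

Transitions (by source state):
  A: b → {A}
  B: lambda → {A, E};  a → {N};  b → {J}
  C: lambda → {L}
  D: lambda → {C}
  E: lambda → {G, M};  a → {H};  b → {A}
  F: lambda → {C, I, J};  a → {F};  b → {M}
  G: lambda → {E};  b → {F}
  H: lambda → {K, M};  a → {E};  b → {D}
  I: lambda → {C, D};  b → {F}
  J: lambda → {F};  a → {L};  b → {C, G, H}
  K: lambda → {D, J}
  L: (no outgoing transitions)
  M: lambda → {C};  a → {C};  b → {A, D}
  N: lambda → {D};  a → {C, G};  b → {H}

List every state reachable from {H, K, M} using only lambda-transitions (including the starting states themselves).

Start with {H, K, M}.
From K via lambda: add D, J.
From M via lambda: add C.
From C via lambda: add L.
From J via lambda: add F.
From F via lambda: add I.
No new states can be added; the closed set is {C, D, F, H, I, J, K, L, M}.

{C, D, F, H, I, J, K, L, M}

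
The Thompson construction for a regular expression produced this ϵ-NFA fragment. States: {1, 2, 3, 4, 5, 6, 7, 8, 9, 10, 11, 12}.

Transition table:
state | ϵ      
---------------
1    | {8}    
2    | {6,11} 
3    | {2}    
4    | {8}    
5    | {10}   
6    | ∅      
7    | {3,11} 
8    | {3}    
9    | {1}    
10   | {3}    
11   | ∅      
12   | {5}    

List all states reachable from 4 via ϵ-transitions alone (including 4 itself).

{2, 3, 4, 6, 8, 11}

Start with {4}.
From 4 via ϵ: add 8.
From 8 via ϵ: add 3.
From 3 via ϵ: add 2.
From 2 via ϵ: add 6, 11.
No new states can be added; the closed set is {2, 3, 4, 6, 8, 11}.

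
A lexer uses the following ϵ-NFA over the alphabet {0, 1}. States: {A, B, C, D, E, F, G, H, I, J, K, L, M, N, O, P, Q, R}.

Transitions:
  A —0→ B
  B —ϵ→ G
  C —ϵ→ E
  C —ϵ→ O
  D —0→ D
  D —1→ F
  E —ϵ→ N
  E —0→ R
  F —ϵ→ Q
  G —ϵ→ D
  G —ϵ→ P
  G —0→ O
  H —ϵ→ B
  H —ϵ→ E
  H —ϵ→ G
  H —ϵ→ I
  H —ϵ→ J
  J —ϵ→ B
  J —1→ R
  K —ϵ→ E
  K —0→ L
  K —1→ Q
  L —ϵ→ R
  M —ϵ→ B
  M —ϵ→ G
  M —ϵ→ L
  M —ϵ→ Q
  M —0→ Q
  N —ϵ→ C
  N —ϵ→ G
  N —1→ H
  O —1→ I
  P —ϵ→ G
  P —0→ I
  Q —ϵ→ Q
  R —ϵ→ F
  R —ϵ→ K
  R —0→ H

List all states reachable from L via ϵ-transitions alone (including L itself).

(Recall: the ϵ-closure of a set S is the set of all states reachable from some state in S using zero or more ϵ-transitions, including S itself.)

{C, D, E, F, G, K, L, N, O, P, Q, R}

Start with {L}.
From L via ϵ: add R.
From R via ϵ: add F, K.
From F via ϵ: add Q.
From K via ϵ: add E.
From E via ϵ: add N.
From N via ϵ: add C, G.
From C via ϵ: add O.
From G via ϵ: add D, P.
No new states can be added; the closed set is {C, D, E, F, G, K, L, N, O, P, Q, R}.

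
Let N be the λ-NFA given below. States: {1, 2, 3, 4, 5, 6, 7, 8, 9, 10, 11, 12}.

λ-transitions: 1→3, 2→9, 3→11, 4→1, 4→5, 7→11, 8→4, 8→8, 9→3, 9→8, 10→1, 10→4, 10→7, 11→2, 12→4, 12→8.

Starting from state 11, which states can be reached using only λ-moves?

{1, 2, 3, 4, 5, 8, 9, 11}

Start with {11}.
From 11 via λ: add 2.
From 2 via λ: add 9.
From 9 via λ: add 3, 8.
From 8 via λ: add 4.
From 4 via λ: add 1, 5.
No new states can be added; the closed set is {1, 2, 3, 4, 5, 8, 9, 11}.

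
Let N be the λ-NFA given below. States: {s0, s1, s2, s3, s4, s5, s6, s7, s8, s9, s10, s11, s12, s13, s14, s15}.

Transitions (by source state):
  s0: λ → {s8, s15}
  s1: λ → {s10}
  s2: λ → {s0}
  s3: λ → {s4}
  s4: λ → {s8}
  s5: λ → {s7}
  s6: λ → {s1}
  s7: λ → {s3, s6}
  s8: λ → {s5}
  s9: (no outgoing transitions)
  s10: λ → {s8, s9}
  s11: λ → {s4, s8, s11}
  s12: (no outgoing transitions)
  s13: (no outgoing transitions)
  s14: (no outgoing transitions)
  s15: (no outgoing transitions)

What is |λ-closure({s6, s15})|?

Start with {s6, s15}.
From s6 via λ: add s1.
From s1 via λ: add s10.
From s10 via λ: add s8, s9.
From s8 via λ: add s5.
From s5 via λ: add s7.
From s7 via λ: add s3.
From s3 via λ: add s4.
λ-closure = {s1, s3, s4, s5, s6, s7, s8, s9, s10, s15}, which has 10 states.

10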